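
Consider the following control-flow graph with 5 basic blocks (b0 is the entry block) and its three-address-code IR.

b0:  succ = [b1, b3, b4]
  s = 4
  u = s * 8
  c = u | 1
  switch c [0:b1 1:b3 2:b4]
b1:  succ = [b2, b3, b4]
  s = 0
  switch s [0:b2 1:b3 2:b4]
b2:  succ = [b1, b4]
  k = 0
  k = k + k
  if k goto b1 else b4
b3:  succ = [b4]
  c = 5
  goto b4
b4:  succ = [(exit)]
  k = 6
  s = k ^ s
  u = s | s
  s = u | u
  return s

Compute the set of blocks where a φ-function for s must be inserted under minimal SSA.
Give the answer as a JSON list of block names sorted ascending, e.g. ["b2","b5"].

Answer: ["b1", "b3", "b4"]

Derivation:
idom tree: b1←b0 b2←b1 b3←b0 b4←b0
Dom∩ at merges:
  b1: preds {b0,b2}: {b0} ∩ {b0,b1,b2} = {b0}; idom=b0
  b3: preds {b0,b1}: {b0} ∩ {b0,b1} = {b0}; idom=b0
  b4: preds {b0,b1,b2,b3}: {b0} ∩ {b0,b1} ∩ {b0,b1,b2} ∩ {b0,b3} = {b0}; idom=b0

DF walk-up:
  join b1 pred b0: · stop@b0
  join b1 pred b2: b2→b1 stop@b0
  join b3 pred b0: · stop@b0
  join b3 pred b1: b1 stop@b0
  join b4 pred b0: · stop@b0
  join b4 pred b1: b1 stop@b0
  join b4 pred b2: b2→b1 stop@b0
  join b4 pred b3: b3 stop@b0
  DF(b0)=∅
  DF(b1)={b1,b3,b4}
  DF(b2)={b1,b4}
  DF(b3)={b4}
  DF(b4)=∅

φ for s: defs {b0,b1,b4}
  DF⁺ = {b1,b3,b4}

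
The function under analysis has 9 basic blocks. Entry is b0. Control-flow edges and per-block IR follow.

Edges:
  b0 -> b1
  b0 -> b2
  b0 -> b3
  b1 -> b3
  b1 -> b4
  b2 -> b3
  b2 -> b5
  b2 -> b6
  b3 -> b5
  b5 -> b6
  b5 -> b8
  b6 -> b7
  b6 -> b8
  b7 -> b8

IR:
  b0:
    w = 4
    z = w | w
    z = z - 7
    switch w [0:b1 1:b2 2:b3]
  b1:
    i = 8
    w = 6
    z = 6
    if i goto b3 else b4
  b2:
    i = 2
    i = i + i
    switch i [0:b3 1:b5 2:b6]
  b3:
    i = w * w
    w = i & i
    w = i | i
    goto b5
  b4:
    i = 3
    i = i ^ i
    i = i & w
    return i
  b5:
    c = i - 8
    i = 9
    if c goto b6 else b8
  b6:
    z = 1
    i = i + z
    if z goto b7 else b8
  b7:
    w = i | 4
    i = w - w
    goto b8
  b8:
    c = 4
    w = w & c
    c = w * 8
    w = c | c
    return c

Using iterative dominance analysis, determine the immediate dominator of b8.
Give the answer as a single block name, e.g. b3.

Answer: b0

Derivation:
idom tree: b1←b0 b2←b0 b3←b0 b4←b1 b5←b0 b6←b0 b7←b6 b8←b0
Dom at joins:
  b3: preds {b0,b1,b2}: {b0} ∩ {b0,b1} ∩ {b0,b2} = {b0}; idom=b0
  b5: preds {b2,b3}: {b0,b2} ∩ {b0,b3} = {b0}; idom=b0
  b6: preds {b2,b5}: {b0,b2} ∩ {b0,b5} = {b0}; idom=b0
  b8: preds {b5,b6,b7}: {b0,b5} ∩ {b0,b6} ∩ {b0,b6,b7} = {b0}; idom=b0

idom(b8) = b0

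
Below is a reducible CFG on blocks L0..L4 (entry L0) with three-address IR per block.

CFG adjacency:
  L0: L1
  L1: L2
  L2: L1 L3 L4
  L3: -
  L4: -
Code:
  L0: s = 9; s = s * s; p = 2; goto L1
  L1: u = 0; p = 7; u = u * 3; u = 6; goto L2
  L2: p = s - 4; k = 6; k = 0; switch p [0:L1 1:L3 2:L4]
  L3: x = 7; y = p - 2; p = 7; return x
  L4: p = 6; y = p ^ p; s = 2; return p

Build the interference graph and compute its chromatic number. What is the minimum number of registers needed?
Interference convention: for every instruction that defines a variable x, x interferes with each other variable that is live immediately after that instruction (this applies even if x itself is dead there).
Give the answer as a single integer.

Per-block:
  L0 def {p,s} use ∅
  L1 def {p,u} use ∅
  L2 def {k,p} use {s}
  L3 def {p,x,y} use {p}
  L4 def {p,s,y} use ∅

Liveness:
  L0: in=∅ out={s}
  L1: in={s} out={s}
  L2: in={s} out={p,s}
  L3: in={p} out=∅
  L4: in=∅ out=∅

Interfere edges:
  k↔{p,s}
  p↔{k,s,u,x,y}
  s↔{k,p,u}
  u↔{p,s}
  x↔{p,y}
  y↔{p,x}

Colouring:
  clique {k,p,s} ⇒ need ≥ 3
  3-colouring: R0={p}  R1={s,x}  R2={k,u,y}
  χ = 3

Answer: 3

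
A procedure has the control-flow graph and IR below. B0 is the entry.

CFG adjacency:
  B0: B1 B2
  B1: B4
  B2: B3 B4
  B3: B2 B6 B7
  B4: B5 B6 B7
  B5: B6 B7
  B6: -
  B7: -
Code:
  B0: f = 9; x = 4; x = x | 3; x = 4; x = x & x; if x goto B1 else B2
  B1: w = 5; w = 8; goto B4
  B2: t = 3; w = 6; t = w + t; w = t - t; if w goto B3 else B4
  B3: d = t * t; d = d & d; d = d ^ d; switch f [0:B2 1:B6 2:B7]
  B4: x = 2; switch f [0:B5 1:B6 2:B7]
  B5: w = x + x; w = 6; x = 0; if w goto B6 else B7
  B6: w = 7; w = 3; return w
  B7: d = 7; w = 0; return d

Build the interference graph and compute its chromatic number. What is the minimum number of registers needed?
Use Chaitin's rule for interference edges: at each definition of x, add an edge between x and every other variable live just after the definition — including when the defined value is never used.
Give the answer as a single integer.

Answer: 3

Analysis:
def/use:
  B0: {f,x} / ∅
  B1: {w} / ∅
  B2: {t,w} / ∅
  B3: {d} / {f,t}
  B4: {x} / {f}
  B5: {w,x} / {x}
  B6: {w} / ∅
  B7: {d,w} / ∅

Liveness:
  B0 li=∅ lo={f}
  B1 li={f} lo={f}
  B2 li={f} lo={f,t}
  B3 li={f,t} lo={f}
  B4 li={f} lo={x}
  B5 li={x} lo=∅
  B6 li=∅ lo=∅
  B7 li=∅ lo=∅

Interference:
  d — {f,w}
  f — {d,t,w,x}
  t — {f,w}
  w — {d,f,t,x}
  x — {f,w}

Chromatic number:
  {d,f,w} pairwise interfere (3-clique) ⇒ χ ≥ 3
  assign d→r2 f→r0 t→r2 w→r1 x→r2 — no edge inside a register ⇒ χ ≤ 3
  χ = 3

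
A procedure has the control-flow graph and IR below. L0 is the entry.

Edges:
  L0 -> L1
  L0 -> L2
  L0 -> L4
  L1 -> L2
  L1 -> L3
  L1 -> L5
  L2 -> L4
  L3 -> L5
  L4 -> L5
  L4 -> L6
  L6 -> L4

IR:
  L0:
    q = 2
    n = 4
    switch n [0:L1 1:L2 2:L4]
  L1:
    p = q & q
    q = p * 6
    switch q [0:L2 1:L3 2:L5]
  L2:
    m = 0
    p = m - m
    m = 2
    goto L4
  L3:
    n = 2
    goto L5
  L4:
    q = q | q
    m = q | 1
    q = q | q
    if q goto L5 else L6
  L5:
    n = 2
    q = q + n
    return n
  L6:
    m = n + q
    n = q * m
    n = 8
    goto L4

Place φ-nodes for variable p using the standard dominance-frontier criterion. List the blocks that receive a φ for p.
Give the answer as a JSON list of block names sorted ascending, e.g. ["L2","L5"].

Answer: ["L2", "L4", "L5"]

Derivation:
idom tree: L1←L0 L2←L0 L3←L1 L4←L0 L5←L0 L6←L4
Join-block Dom:
  L2: preds {L0,L1}: {L0} ∩ {L0,L1} = {L0}; idom=L0
  L4: preds {L0,L2,L6}: {L0} ∩ {L0,L2} ∩ {L0,L4,L6} = {L0}; idom=L0
  L5: preds {L1,L3,L4}: {L0,L1} ∩ {L0,L1,L3} ∩ {L0,L4} = {L0}; idom=L0

DF walk-up:
  L2←L0: walk · to L0
  L2←L1: walk L1 to L0
  L4←L0: walk · to L0
  L4←L2: walk L2 to L0
  L4←L6: walk L6→L4 to L0
  L5←L1: walk L1 to L0
  L5←L3: walk L3→L1 to L0
  L5←L4: walk L4 to L0
  L0: DF=∅
  L1: DF={L2,L5}
  L2: DF={L4}
  L3: DF={L5}
  L4: DF={L4,L5}
  L5: DF=∅
  L6: DF={L4}

φ for p: defs {L1,L2}
  DF⁺ = {L2,L4,L5}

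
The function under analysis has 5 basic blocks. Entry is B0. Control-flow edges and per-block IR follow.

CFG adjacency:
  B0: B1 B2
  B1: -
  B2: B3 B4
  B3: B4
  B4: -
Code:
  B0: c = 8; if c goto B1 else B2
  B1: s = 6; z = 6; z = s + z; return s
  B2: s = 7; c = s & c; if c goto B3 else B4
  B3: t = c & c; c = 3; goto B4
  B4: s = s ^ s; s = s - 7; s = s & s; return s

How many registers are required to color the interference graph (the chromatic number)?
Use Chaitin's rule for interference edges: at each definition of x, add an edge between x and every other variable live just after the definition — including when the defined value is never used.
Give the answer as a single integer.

Answer: 2

Derivation:
Block summaries:
  B0: def={c} ue=∅
  B1: def={s,z} ue=∅
  B2: def={c,s} ue={c}
  B3: def={c,t} ue={c}
  B4: def={s} ue={s}

Liveness:
  B0 li=∅ lo={c}
  B1 li=∅ lo=∅
  B2 li={c} lo={c,s}
  B3 li={c,s} lo={s}
  B4 li={s} lo=∅

Conflict graph:
  c — {s}
  s — {c,t,z}
  t — {s}
  z — {s}

Colouring:
  lower bound: {c,s} mutually conflict ⇒ χ ≥ 2
  2-colouring: R0={s}  R1={c,t,z}
  χ = 2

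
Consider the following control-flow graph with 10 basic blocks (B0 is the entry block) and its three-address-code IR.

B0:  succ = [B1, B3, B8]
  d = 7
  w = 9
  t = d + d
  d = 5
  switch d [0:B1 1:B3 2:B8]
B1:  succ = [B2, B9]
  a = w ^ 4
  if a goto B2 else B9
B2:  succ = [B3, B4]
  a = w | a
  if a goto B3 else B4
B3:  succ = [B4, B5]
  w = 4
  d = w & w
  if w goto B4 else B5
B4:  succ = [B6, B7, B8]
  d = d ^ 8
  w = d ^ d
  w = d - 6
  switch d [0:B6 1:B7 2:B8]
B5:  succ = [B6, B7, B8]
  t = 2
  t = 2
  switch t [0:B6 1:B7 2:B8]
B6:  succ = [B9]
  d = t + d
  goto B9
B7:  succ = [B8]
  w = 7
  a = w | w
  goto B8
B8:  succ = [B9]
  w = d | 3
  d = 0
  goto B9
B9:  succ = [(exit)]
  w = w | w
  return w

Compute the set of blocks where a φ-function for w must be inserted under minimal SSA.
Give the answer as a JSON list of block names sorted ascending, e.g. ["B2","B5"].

Answer: ["B4", "B6", "B7", "B8", "B9"]

Analysis:
idom tree: B1←B0 B2←B1 B3←B0 B4←B0 B5←B3 B6←B0 B7←B0 B8←B0 B9←B0
Dom∩ at merges:
  B3: preds {B0,B2}: {B0} ∩ {B0,B1,B2} = {B0}; idom=B0
  B4: preds {B2,B3}: {B0,B1,B2} ∩ {B0,B3} = {B0}; idom=B0
  B6: preds {B4,B5}: {B0,B4} ∩ {B0,B3,B5} = {B0}; idom=B0
  B7: preds {B4,B5}: {B0,B4} ∩ {B0,B3,B5} = {B0}; idom=B0
  B8: preds {B0,B4,B5,B7}: {B0} ∩ {B0,B4} ∩ {B0,B3,B5} ∩ {B0,B7} = {B0}; idom=B0
  B9: preds {B1,B6,B8}: {B0,B1} ∩ {B0,B6} ∩ {B0,B8} = {B0}; idom=B0

DF derivation:
  B3←B0: walk · to B0
  B3←B2: walk B2→B1 to B0
  B4←B2: walk B2→B1 to B0
  B4←B3: walk B3 to B0
  B6←B4: walk B4 to B0
  B6←B5: walk B5→B3 to B0
  B7←B4: walk B4 to B0
  B7←B5: walk B5→B3 to B0
  B8←B0: walk · to B0
  B8←B4: walk B4 to B0
  B8←B5: walk B5→B3 to B0
  B8←B7: walk B7 to B0
  B9←B1: walk B1 to B0
  B9←B6: walk B6 to B0
  B9←B8: walk B8 to B0
  DF(B0)=∅
  DF(B1)={B3,B4,B9}
  DF(B2)={B3,B4}
  DF(B3)={B4,B6,B7,B8}
  DF(B4)={B6,B7,B8}
  DF(B5)={B6,B7,B8}
  DF(B6)={B9}
  DF(B7)={B8}
  DF(B8)={B9}
  DF(B9)=∅

φ for w: defs {B0,B3,B4,B7,B8,B9}
  DF⁺ = {B4,B6,B7,B8,B9}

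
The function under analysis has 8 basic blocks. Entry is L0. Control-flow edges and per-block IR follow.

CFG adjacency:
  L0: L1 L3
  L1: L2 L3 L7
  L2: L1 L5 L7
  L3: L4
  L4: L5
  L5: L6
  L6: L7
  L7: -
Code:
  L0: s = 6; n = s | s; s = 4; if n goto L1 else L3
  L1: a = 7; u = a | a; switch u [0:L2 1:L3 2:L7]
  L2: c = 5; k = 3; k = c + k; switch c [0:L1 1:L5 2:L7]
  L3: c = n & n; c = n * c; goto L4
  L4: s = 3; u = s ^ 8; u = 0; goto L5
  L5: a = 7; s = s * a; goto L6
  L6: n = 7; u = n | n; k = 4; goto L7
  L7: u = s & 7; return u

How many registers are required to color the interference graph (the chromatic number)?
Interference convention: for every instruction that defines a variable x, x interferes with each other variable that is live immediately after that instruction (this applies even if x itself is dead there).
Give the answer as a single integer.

Answer: 4

Analysis:
Per-block:
  L0: {n,s} / ∅
  L1: {a,u} / ∅
  L2: {c,k} / ∅
  L3: {c} / {n}
  L4: {s,u} / ∅
  L5: {a,s} / {s}
  L6: {k,n,u} / ∅
  L7: {u} / {s}

Live sets:
  live L0: ∅→{n,s}
  live L1: {n,s}→{n,s}
  live L2: {n,s}→{n,s}
  live L3: {n}→∅
  live L4: ∅→{s}
  live L5: {s}→{s}
  live L6: {s}→{s}
  live L7: {s}→∅

Interfere edges:
  a: {n,s}
  c: {k,n,s}
  k: {c,n,s}
  n: {a,c,k,s,u}
  s: {a,c,k,n,u}
  u: {n,s}

Colouring:
  {c,k,n,s} pairwise interfere (4-clique) ⇒ χ ≥ 4
  4-colouring: r0={n}  r1={s}  r2={a,c,u}  r3={k}
  χ = 4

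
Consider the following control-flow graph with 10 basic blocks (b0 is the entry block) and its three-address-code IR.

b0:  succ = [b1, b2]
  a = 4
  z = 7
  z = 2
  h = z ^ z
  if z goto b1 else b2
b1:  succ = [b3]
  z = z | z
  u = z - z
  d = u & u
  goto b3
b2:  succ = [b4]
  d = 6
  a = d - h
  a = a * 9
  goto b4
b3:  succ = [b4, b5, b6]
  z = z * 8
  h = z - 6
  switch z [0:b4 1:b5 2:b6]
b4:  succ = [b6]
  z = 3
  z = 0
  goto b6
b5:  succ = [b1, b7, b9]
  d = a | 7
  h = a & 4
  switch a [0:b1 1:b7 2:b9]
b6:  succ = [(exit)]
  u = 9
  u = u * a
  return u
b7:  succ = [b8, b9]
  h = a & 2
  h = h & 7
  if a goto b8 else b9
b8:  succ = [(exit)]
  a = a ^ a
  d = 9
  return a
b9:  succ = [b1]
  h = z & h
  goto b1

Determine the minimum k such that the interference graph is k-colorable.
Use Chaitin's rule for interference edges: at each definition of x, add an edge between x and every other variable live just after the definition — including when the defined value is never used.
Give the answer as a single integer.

Per-block:
  b0: {a,h,z} / ∅
  b1: {d,u,z} / {z}
  b2: {a,d} / {h}
  b3: {h,z} / {z}
  b4: {z} / ∅
  b5: {d,h} / {a}
  b6: {u} / {a}
  b7: {h} / {a}
  b8: {a,d} / {a}
  b9: {h} / {h,z}

Backward fixpoint:
  live b0: ∅→{a,h,z}
  live b1: {a,z}→{a,z}
  live b2: {h}→{a}
  live b3: {a,z}→{a,z}
  live b4: {a}→{a}
  live b5: {a,z}→{a,h,z}
  live b6: {a}→∅
  live b7: {a,z}→{a,h,z}
  live b8: {a}→∅
  live b9: {a,h,z}→{a,z}

Interference:
  a↔{d,h,u,z}
  d↔{a,h,z}
  h↔{a,d,z}
  u↔{a,z}
  z↔{a,d,h,u}

Chromatic number:
  clique {a,d,h,z} ⇒ need ≥ 4
  4-colouring: R0={a}  R1={z}  R2={d,u}  R3={h}
  χ = 4

Answer: 4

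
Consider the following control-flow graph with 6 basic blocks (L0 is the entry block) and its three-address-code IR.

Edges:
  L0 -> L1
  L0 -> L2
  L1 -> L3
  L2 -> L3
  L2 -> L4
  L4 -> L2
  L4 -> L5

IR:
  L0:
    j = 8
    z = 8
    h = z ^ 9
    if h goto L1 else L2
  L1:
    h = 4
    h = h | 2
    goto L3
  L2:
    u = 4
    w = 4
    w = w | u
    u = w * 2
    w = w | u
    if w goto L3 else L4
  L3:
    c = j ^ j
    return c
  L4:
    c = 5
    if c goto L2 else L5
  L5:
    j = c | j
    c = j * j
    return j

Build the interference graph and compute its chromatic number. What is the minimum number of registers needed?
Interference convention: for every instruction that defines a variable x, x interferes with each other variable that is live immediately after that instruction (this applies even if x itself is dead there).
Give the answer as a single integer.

Answer: 3

Analysis:
def/use:
  L0 def {h,j,z} use ∅
  L1 def {h} use ∅
  L2 def {u,w} use ∅
  L3 def {c} use {j}
  L4 def {c} use ∅
  L5 def {c,j} use {c,j}

Live sets:
  L0: in=∅ out={j}
  L1: in={j} out={j}
  L2: in={j} out={j}
  L3: in={j} out=∅
  L4: in={j} out={c,j}
  L5: in={c,j} out=∅

Interference:
  c↔{j}
  h↔{j}
  j↔{c,h,u,w,z}
  u↔{j,w}
  w↔{j,u}
  z↔{j}

Colouring:
  clique {j,u,w} ⇒ need ≥ 3
  3-colouring: c0={j}  c1={c,h,u,z}  c2={w}
  χ = 3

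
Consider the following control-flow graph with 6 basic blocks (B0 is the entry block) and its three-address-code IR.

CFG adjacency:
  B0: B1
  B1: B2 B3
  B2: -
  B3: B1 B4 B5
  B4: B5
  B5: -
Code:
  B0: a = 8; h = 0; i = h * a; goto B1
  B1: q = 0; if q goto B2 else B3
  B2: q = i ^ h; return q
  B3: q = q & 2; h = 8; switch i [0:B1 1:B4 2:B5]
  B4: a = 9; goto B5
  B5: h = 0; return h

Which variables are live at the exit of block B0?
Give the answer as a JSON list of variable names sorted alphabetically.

Answer: ["h", "i"]

Working:
Block summaries:
  B0: {a,h,i} / ∅
  B1: {q} / ∅
  B2: {q} / {h,i}
  B3: {h,q} / {i,q}
  B4: {a} / ∅
  B5: {h} / ∅

Liveness:
  live B0: ∅→{h,i}
  live B1: {h,i}→{h,i,q}
  live B2: {h,i}→∅
  live B3: {i,q}→{h,i}
  live B4: ∅→∅
  live B5: ∅→∅

live-out(B0) = ["h", "i"]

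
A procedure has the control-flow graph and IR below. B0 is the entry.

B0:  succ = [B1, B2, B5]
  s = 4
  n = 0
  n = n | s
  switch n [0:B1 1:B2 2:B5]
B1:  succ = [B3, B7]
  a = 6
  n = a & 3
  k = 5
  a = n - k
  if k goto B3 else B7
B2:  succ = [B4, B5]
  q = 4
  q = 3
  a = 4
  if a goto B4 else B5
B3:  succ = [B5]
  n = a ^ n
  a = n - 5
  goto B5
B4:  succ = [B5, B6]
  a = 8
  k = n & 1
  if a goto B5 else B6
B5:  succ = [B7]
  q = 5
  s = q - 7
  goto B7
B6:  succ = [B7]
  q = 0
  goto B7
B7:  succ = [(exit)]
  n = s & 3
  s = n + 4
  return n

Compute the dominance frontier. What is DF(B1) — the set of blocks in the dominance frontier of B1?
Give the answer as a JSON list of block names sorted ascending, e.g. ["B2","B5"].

Answer: ["B5", "B7"]

Derivation:
idom tree: B1←B0 B2←B0 B3←B1 B4←B2 B5←B0 B6←B4 B7←B0
Dom at joins:
  B5: preds {B0,B2,B3,B4}: {B0} ∩ {B0,B2} ∩ {B0,B1,B3} ∩ {B0,B2,B4} = {B0}; idom=B0
  B7: preds {B1,B5,B6}: {B0,B1} ∩ {B0,B5} ∩ {B0,B2,B4,B6} = {B0}; idom=B0

DF derivation:
  B5←B0: walk · to B0
  B5←B2: walk B2 to B0
  B5←B3: walk B3→B1 to B0
  B5←B4: walk B4→B2 to B0
  B7←B1: walk B1 to B0
  B7←B5: walk B5 to B0
  B7←B6: walk B6→B4→B2 to B0
  B0 → ∅
  B1 → {B5,B7}
  B2 → {B5,B7}
  B3 → {B5}
  B4 → {B5,B7}
  B5 → {B7}
  B6 → {B7}
  B7 → ∅

DF(B1) = ["B5", "B7"]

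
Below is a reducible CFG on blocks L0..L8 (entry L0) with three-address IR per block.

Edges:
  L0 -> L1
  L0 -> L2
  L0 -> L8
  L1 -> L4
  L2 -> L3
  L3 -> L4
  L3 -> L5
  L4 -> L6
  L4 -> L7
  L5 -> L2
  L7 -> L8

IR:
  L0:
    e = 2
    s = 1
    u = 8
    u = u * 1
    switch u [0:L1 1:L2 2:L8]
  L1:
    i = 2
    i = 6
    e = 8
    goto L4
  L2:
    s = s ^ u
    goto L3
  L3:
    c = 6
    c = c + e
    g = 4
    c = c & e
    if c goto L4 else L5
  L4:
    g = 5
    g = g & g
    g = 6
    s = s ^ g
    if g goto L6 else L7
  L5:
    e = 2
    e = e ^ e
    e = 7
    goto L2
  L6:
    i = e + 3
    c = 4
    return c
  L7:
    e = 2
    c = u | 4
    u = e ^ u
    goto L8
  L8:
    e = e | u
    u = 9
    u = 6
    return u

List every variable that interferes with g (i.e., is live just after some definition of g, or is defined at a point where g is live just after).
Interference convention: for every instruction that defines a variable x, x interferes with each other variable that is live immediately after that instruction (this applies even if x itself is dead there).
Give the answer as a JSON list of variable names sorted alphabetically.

Answer: ["c", "e", "s", "u"]

Analysis:
Block summaries:
  L0: def={e,s,u} ue=∅
  L1: def={e,i} ue=∅
  L2: def={s} ue={s,u}
  L3: def={c,g} ue={e}
  L4: def={g,s} ue={s}
  L5: def={e} ue=∅
  L6: def={c,i} ue={e}
  L7: def={c,e,u} ue={u}
  L8: def={e,u} ue={e,u}

Backward fixpoint:
  live L0: ∅→{e,s,u}
  live L1: {s,u}→{e,s,u}
  live L2: {e,s,u}→{e,s,u}
  live L3: {e,s,u}→{e,s,u}
  live L4: {e,s,u}→{e,u}
  live L5: {s,u}→{e,s,u}
  live L6: {e}→∅
  live L7: {u}→{e,u}
  live L8: {e,u}→∅

Interfere edges:
  c — {e,g,s,u}
  e — {c,g,s,u}
  g — {c,e,s,u}
  i — {s,u}
  s — {c,e,g,i,u}
  u — {c,e,g,i,s}

N(g) = ["c", "e", "s", "u"]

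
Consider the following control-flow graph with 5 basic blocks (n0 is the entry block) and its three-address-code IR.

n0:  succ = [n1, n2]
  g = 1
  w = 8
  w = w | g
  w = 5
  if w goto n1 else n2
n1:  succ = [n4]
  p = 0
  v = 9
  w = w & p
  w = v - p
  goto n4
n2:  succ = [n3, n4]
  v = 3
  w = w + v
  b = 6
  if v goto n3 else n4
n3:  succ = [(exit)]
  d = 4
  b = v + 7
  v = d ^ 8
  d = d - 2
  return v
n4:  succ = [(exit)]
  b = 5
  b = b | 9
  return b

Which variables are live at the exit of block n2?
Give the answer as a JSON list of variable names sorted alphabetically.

Answer: ["v"]

Derivation:
def/use:
  n0: def={g,w} ue=∅
  n1: def={p,v,w} ue={w}
  n2: def={b,v,w} ue={w}
  n3: def={b,d,v} ue={v}
  n4: def={b} ue=∅

Live sets:
  live n0: ∅→{w}
  live n1: {w}→∅
  live n2: {w}→{v}
  live n3: {v}→∅
  live n4: ∅→∅

live-out(n2) = ["v"]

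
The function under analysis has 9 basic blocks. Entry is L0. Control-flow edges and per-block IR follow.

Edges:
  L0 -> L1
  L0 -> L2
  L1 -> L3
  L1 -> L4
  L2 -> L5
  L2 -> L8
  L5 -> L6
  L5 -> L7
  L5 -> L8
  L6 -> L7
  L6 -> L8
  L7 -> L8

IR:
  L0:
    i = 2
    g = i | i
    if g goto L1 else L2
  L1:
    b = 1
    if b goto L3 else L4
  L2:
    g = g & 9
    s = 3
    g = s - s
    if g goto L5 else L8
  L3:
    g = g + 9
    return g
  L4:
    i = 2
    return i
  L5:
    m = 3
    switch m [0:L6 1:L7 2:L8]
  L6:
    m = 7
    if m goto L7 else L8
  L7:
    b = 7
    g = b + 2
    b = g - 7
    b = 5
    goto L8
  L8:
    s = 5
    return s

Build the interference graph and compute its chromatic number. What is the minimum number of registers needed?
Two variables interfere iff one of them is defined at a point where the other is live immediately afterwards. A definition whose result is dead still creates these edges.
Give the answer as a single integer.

Answer: 2

Analysis:
Block summaries:
  L0: def={g,i} ue=∅
  L1: def={b} ue=∅
  L2: def={g,s} ue={g}
  L3: def={g} ue={g}
  L4: def={i} ue=∅
  L5: def={m} ue=∅
  L6: def={m} ue=∅
  L7: def={b,g} ue=∅
  L8: def={s} ue=∅

Live sets:
  live L0: ∅→{g}
  live L1: {g}→{g}
  live L2: {g}→∅
  live L3: {g}→∅
  live L4: ∅→∅
  live L5: ∅→∅
  live L6: ∅→∅
  live L7: ∅→∅
  live L8: ∅→∅

Conflict graph:
  b — {g}
  g — {b}
  i — ∅
  m — ∅
  s — ∅

Registers:
  {b,g} pairwise interfere (2-clique) ⇒ χ ≥ 2
  2-colouring: R0={b,i,m,s}  R1={g}
  χ = 2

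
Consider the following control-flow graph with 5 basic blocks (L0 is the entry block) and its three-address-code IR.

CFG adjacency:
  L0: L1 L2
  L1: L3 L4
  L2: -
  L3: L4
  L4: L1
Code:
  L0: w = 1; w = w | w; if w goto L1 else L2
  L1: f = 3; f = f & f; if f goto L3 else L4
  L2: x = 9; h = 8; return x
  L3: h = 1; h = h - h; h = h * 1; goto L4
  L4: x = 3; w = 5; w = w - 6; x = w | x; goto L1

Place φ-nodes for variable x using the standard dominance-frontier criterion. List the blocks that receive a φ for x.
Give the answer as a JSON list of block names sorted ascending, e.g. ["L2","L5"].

idom tree: L1←L0 L2←L0 L3←L1 L4←L1
Join-block Dom:
  L1: preds {L0,L4}: {L0} ∩ {L0,L1,L4} = {L0}; idom=L0
  L4: preds {L1,L3}: {L0,L1} ∩ {L0,L1,L3} = {L0,L1}; idom=L1

Frontier:
  join L1 pred L0: · stop@L0
  join L1 pred L4: L4→L1 stop@L0
  join L4 pred L1: · stop@L1
  join L4 pred L3: L3 stop@L1
  L0: DF=∅
  L1: DF={L1}
  L2: DF=∅
  L3: DF={L4}
  L4: DF={L1}

φ for x: defs {L2,L4}
  DF⁺ = {L1}

Answer: ["L1"]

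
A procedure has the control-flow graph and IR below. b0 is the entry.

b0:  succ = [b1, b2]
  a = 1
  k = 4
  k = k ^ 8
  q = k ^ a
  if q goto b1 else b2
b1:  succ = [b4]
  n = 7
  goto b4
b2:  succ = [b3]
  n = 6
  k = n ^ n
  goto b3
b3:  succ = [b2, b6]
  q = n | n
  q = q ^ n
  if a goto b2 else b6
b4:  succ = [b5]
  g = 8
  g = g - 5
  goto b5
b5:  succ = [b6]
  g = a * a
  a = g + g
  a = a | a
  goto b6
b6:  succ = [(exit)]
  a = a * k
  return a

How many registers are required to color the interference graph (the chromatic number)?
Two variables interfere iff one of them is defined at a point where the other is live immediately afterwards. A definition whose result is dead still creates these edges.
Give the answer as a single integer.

def/use:
  b0: def={a,k,q} ue=∅
  b1: def={n} ue=∅
  b2: def={k,n} ue=∅
  b3: def={q} ue={a,n}
  b4: def={g} ue=∅
  b5: def={a,g} ue={a}
  b6: def={a} ue={a,k}

Liveness:
  live b0: ∅→{a,k}
  live b1: {a,k}→{a,k}
  live b2: {a}→{a,k,n}
  live b3: {a,k,n}→{a,k}
  live b4: {a,k}→{a,k}
  live b5: {a,k}→{a,k}
  live b6: {a,k}→∅

Interference:
  a↔{g,k,n,q}
  g↔{a,k}
  k↔{a,g,n,q}
  n↔{a,k,q}
  q↔{a,k,n}

Registers:
  {a,k,n,q} pairwise interfere (4-clique) ⇒ χ ≥ 4
  4-colouring: R0={a}  R1={k}  R2={g,n}  R3={q}
  χ = 4

Answer: 4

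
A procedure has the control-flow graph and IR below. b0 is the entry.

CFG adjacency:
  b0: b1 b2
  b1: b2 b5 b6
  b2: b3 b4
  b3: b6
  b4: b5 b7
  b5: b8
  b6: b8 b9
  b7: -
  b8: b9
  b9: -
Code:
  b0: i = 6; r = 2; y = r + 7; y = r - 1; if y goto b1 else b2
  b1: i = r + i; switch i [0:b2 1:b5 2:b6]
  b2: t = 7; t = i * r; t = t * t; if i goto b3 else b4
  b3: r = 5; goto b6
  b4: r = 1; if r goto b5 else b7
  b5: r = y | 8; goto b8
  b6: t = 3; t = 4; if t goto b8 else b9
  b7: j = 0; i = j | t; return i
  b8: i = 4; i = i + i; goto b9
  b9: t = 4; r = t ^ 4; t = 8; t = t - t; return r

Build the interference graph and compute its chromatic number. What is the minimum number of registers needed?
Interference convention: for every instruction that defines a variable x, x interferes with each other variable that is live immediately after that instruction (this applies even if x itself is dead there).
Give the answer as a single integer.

Answer: 4

Derivation:
Block summaries:
  b0: {i,r,y} / ∅
  b1: {i} / {i,r}
  b2: {t} / {i,r}
  b3: {r} / ∅
  b4: {r} / ∅
  b5: {r} / {y}
  b6: {t} / ∅
  b7: {i,j} / {t}
  b8: {i} / ∅
  b9: {r,t} / ∅

Live sets:
  b0: in=∅ out={i,r,y}
  b1: in={i,r,y} out={i,r,y}
  b2: in={i,r,y} out={t,y}
  b3: in=∅ out=∅
  b4: in={t,y} out={t,y}
  b5: in={y} out=∅
  b6: in=∅ out=∅
  b7: in={t} out=∅
  b8: in=∅ out=∅
  b9: in=∅ out=∅

Interfere edges:
  i — {r,t,y}
  j — {t}
  r — {i,t,y}
  t — {i,j,r,y}
  y — {i,r,t}

Chromatic number:
  clique {i,r,t,y} ⇒ need ≥ 4
  4-colouring: r0={t}  r1={i,j}  r2={r}  r3={y}
  χ = 4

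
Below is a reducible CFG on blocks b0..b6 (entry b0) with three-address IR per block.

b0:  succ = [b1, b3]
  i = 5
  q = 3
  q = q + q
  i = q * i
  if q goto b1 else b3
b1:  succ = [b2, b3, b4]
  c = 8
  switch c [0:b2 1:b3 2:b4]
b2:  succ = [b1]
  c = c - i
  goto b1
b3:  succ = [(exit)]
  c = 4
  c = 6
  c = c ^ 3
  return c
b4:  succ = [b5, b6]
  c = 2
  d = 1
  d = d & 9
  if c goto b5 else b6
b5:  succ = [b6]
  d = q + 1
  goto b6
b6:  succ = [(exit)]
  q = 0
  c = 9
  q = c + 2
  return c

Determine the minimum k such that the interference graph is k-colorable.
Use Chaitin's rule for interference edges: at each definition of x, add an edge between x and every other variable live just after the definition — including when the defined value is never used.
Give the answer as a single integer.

Answer: 3

Working:
Block summaries:
  b0: {i,q} / ∅
  b1: {c} / ∅
  b2: {c} / {c,i}
  b3: {c} / ∅
  b4: {c,d} / ∅
  b5: {d} / {q}
  b6: {c,q} / ∅

Liveness:
  live b0: ∅→{i,q}
  live b1: {i,q}→{c,i,q}
  live b2: {c,i,q}→{i,q}
  live b3: ∅→∅
  live b4: {q}→{q}
  live b5: {q}→∅
  live b6: ∅→∅

Interfere edges:
  c: {d,i,q}
  d: {c,q}
  i: {c,q}
  q: {c,d,i}

Registers:
  lower bound: {c,d,q} mutually conflict ⇒ χ ≥ 3
  assign c→R0 d→R2 i→R2 q→R1 — no edge inside a register ⇒ χ ≤ 3
  χ = 3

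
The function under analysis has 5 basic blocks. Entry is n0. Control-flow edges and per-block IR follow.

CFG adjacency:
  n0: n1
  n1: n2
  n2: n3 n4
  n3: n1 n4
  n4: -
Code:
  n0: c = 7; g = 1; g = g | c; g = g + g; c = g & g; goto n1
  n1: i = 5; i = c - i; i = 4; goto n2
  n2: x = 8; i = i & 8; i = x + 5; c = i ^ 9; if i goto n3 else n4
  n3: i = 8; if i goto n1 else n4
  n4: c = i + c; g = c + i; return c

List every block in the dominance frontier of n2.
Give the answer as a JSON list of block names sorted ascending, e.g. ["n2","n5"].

Answer: ["n1"]

Working:
idom tree: n1←n0 n2←n1 n3←n2 n4←n2
Dom∩ at merges:
  n1: preds {n0,n3}: {n0} ∩ {n0,n1,n2,n3} = {n0}; idom=n0
  n4: preds {n2,n3}: {n0,n1,n2} ∩ {n0,n1,n2,n3} = {n0,n1,n2}; idom=n2

DF derivation:
  n1←n0: walk · to n0
  n1←n3: walk n3→n2→n1 to n0
  n4←n2: walk · to n2
  n4←n3: walk n3 to n2
  DF(n0)=∅
  DF(n1)={n1}
  DF(n2)={n1}
  DF(n3)={n1,n4}
  DF(n4)=∅

DF(n2) = ["n1"]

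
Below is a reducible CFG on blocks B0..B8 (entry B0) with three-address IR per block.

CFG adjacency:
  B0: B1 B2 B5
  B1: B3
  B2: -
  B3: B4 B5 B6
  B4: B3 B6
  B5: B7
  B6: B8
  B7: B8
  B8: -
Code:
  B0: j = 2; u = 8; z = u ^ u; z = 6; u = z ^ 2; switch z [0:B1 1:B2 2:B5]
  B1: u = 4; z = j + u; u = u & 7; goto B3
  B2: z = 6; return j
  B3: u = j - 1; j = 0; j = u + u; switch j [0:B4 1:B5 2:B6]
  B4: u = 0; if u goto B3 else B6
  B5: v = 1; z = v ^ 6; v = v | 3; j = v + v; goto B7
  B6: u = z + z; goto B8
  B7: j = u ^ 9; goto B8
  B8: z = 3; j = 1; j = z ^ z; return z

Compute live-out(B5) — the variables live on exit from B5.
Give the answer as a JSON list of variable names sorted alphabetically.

Block summaries:
  B0: {j,u,z} / ∅
  B1: {u,z} / {j}
  B2: {z} / {j}
  B3: {j,u} / {j}
  B4: {u} / ∅
  B5: {j,v,z} / ∅
  B6: {u} / {z}
  B7: {j} / {u}
  B8: {j,z} / ∅

Backward fixpoint:
  B0: in=∅ out={j,u}
  B1: in={j} out={j,z}
  B2: in={j} out=∅
  B3: in={j,z} out={j,u,z}
  B4: in={j,z} out={j,z}
  B5: in={u} out={u}
  B6: in={z} out=∅
  B7: in={u} out=∅
  B8: in=∅ out=∅

live-out(B5) = ["u"]

Answer: ["u"]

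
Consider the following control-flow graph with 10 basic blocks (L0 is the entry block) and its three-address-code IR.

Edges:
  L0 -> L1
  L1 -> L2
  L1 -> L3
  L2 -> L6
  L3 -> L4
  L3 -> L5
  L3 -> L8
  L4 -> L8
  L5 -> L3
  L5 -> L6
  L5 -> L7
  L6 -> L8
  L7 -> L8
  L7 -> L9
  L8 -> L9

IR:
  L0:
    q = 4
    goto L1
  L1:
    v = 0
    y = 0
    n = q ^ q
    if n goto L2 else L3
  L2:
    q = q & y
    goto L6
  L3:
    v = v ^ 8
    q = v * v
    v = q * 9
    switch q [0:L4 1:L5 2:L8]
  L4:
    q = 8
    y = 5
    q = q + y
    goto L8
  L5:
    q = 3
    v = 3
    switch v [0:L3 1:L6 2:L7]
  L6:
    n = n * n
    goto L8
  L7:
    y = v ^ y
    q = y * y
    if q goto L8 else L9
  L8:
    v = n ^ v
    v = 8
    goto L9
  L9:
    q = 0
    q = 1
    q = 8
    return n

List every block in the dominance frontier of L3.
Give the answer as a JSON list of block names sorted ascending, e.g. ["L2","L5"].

idom tree: L1←L0 L2←L1 L3←L1 L4←L3 L5←L3 L6←L1 L7←L5 L8←L1 L9←L1
Dom∩ at merges:
  L3: preds {L1,L5}: {L0,L1} ∩ {L0,L1,L3,L5} = {L0,L1}; idom=L1
  L6: preds {L2,L5}: {L0,L1,L2} ∩ {L0,L1,L3,L5} = {L0,L1}; idom=L1
  L8: preds {L3,L4,L6,L7}: {L0,L1,L3} ∩ {L0,L1,L3,L4} ∩ {L0,L1,L6} ∩ {L0,L1,L3,L5,L7} = {L0,L1}; idom=L1
  L9: preds {L7,L8}: {L0,L1,L3,L5,L7} ∩ {L0,L1,L8} = {L0,L1}; idom=L1

Frontier:
  L3←L1: walk · to L1
  L3←L5: walk L5→L3 to L1
  L6←L2: walk L2 to L1
  L6←L5: walk L5→L3 to L1
  L8←L3: walk L3 to L1
  L8←L4: walk L4→L3 to L1
  L8←L6: walk L6 to L1
  L8←L7: walk L7→L5→L3 to L1
  L9←L7: walk L7→L5→L3 to L1
  L9←L8: walk L8 to L1
  L0: DF=∅
  L1: DF=∅
  L2: DF={L6}
  L3: DF={L3,L6,L8,L9}
  L4: DF={L8}
  L5: DF={L3,L6,L8,L9}
  L6: DF={L8}
  L7: DF={L8,L9}
  L8: DF={L9}
  L9: DF=∅

DF(L3) = ["L3", "L6", "L8", "L9"]

Answer: ["L3", "L6", "L8", "L9"]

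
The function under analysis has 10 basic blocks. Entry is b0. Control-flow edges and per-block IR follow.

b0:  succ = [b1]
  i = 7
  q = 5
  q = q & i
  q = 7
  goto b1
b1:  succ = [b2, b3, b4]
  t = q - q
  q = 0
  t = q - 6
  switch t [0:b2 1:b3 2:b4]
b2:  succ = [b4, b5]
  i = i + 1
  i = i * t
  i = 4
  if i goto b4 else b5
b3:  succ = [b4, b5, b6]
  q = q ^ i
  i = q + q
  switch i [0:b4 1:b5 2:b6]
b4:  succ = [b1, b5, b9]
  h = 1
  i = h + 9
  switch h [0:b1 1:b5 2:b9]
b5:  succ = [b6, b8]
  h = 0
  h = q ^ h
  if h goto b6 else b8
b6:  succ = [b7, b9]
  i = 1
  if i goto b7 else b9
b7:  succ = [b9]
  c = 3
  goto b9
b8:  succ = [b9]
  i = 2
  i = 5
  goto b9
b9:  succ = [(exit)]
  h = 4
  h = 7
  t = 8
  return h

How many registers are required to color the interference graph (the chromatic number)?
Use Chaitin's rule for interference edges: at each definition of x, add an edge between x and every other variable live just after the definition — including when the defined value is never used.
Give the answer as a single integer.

Per-block:
  b0: def={i,q} ue=∅
  b1: def={q,t} ue={q}
  b2: def={i} ue={i,t}
  b3: def={i,q} ue={i,q}
  b4: def={h,i} ue=∅
  b5: def={h} ue={q}
  b6: def={i} ue=∅
  b7: def={c} ue=∅
  b8: def={i} ue=∅
  b9: def={h,t} ue=∅

Backward fixpoint:
  live b0: ∅→{i,q}
  live b1: {i,q}→{i,q,t}
  live b2: {i,q,t}→{q}
  live b3: {i,q}→{q}
  live b4: {q}→{i,q}
  live b5: {q}→∅
  live b6: ∅→∅
  live b7: ∅→∅
  live b8: ∅→∅
  live b9: ∅→∅

Interfere edges:
  c — ∅
  h — {i,q,t}
  i — {h,q,t}
  q — {h,i,t}
  t — {h,i,q}

Registers:
  {h,i,q,t} pairwise interfere (4-clique) ⇒ χ ≥ 4
  assign c→c0 h→c0 i→c1 q→c2 t→c3 — no edge inside a register ⇒ χ ≤ 4
  χ = 4

Answer: 4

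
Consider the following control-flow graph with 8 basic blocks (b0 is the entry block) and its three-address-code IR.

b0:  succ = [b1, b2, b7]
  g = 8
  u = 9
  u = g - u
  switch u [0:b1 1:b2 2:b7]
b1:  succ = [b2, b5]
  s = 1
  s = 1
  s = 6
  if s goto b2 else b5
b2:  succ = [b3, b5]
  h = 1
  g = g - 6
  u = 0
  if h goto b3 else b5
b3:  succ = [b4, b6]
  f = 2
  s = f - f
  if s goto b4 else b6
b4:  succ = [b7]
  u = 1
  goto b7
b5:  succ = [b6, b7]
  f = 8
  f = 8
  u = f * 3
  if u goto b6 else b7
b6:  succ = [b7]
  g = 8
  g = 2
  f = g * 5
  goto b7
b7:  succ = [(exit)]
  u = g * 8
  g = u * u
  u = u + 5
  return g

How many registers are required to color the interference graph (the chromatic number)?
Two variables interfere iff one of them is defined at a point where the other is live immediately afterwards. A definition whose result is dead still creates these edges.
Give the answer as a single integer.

Block summaries:
  b0 def {g,u} use ∅
  b1 def {s} use ∅
  b2 def {g,h,u} use {g}
  b3 def {f,s} use ∅
  b4 def {u} use ∅
  b5 def {f,u} use ∅
  b6 def {f,g} use ∅
  b7 def {g,u} use {g}

Backward fixpoint:
  b0 li=∅ lo={g}
  b1 li={g} lo={g}
  b2 li={g} lo={g}
  b3 li={g} lo={g}
  b4 li={g} lo={g}
  b5 li={g} lo={g}
  b6 li=∅ lo={g}
  b7 li={g} lo=∅

Conflict graph:
  f: {g}
  g: {f,h,s,u}
  h: {g,u}
  s: {g}
  u: {g,h}

Colouring:
  lower bound: {g,h,u} mutually conflict ⇒ χ ≥ 3
  3-colouring: c0={g}  c1={f,h,s}  c2={u}
  χ = 3

Answer: 3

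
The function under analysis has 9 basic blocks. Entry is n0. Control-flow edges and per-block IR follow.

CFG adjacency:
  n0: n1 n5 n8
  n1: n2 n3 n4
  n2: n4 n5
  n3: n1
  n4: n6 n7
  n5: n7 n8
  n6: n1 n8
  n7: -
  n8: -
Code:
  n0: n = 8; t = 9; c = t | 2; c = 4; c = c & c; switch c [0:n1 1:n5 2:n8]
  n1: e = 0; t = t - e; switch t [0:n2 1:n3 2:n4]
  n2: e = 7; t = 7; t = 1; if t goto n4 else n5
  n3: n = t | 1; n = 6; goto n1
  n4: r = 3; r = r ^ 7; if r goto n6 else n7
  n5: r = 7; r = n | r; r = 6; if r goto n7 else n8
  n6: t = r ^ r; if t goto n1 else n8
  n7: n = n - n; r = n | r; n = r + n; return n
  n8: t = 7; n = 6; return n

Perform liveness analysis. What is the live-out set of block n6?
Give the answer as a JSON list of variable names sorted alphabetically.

Block summaries:
  n0 def {c,n,t} use ∅
  n1 def {e,t} use {t}
  n2 def {e,t} use ∅
  n3 def {n} use {t}
  n4 def {r} use ∅
  n5 def {r} use {n}
  n6 def {t} use {r}
  n7 def {n,r} use {n,r}
  n8 def {n,t} use ∅

Live sets:
  n0 li=∅ lo={n,t}
  n1 li={n,t} lo={n,t}
  n2 li={n} lo={n}
  n3 li={t} lo={n,t}
  n4 li={n} lo={n,r}
  n5 li={n} lo={n,r}
  n6 li={n,r} lo={n,t}
  n7 li={n,r} lo=∅
  n8 li=∅ lo=∅

live-out(n6) = ["n", "t"]

Answer: ["n", "t"]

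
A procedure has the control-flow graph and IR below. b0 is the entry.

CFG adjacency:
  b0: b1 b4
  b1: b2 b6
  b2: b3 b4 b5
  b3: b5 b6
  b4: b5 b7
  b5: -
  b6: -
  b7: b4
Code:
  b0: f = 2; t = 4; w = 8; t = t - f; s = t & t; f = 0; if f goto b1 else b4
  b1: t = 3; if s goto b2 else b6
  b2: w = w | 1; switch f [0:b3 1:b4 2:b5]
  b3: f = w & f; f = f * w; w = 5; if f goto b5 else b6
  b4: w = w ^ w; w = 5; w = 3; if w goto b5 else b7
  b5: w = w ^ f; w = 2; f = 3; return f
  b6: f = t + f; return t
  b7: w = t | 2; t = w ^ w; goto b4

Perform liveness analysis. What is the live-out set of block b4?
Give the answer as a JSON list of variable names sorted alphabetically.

Answer: ["f", "t", "w"]

Derivation:
Block summaries:
  b0 def {f,s,t,w} use ∅
  b1 def {t} use {s}
  b2 def {w} use {f,w}
  b3 def {f,w} use {f,w}
  b4 def {w} use {w}
  b5 def {f,w} use {f,w}
  b6 def {f} use {f,t}
  b7 def {t,w} use {t}

Backward fixpoint:
  b0: in=∅ out={f,s,t,w}
  b1: in={f,s,w} out={f,t,w}
  b2: in={f,t,w} out={f,t,w}
  b3: in={f,t,w} out={f,t,w}
  b4: in={f,t,w} out={f,t,w}
  b5: in={f,w} out=∅
  b6: in={f,t} out=∅
  b7: in={f,t} out={f,t,w}

live-out(b4) = ["f", "t", "w"]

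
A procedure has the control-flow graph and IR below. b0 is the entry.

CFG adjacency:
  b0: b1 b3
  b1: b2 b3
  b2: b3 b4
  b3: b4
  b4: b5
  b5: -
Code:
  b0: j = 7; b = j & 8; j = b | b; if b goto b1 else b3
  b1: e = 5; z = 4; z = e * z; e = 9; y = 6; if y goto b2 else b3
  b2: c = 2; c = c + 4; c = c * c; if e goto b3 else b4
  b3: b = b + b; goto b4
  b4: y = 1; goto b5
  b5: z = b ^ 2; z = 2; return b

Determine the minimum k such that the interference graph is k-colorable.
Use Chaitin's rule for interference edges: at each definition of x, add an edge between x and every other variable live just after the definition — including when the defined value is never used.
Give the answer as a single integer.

Answer: 3

Analysis:
def/use:
  b0: def={b,j} ue=∅
  b1: def={e,y,z} ue=∅
  b2: def={c} ue={e}
  b3: def={b} ue={b}
  b4: def={y} ue=∅
  b5: def={z} ue={b}

Backward fixpoint:
  b0: in=∅ out={b}
  b1: in={b} out={b,e}
  b2: in={b,e} out={b}
  b3: in={b} out={b}
  b4: in={b} out={b}
  b5: in={b} out=∅

Interference:
  b↔{c,e,j,y,z}
  c↔{b,e}
  e↔{b,c,y,z}
  j↔{b}
  y↔{b,e}
  z↔{b,e}

Chromatic number:
  {b,c,e} pairwise interfere (3-clique) ⇒ χ ≥ 3
  assign b→c0 c→c2 e→c1 j→c1 y→c2 z→c2 — no edge inside a register ⇒ χ ≤ 3
  χ = 3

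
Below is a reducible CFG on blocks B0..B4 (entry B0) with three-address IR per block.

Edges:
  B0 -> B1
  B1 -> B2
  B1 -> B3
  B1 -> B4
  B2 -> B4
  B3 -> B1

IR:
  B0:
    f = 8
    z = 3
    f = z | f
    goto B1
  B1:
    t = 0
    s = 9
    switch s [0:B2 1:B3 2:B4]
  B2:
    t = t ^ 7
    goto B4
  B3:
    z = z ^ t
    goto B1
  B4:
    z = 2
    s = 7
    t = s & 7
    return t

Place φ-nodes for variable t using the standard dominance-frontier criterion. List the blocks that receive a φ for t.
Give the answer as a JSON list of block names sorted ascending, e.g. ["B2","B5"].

Answer: ["B1", "B4"]

Working:
idom tree: B1←B0 B2←B1 B3←B1 B4←B1
Dom at joins:
  B1: preds {B0,B3}: {B0} ∩ {B0,B1,B3} = {B0}; idom=B0
  B4: preds {B1,B2}: {B0,B1} ∩ {B0,B1,B2} = {B0,B1}; idom=B1

DF derivation:
  B1←B0: walk · to B0
  B1←B3: walk B3→B1 to B0
  B4←B1: walk · to B1
  B4←B2: walk B2 to B1
  B0: DF=∅
  B1: DF={B1}
  B2: DF={B4}
  B3: DF={B1}
  B4: DF=∅

φ for t: defs {B1,B2,B4}
  DF⁺ = {B1,B4}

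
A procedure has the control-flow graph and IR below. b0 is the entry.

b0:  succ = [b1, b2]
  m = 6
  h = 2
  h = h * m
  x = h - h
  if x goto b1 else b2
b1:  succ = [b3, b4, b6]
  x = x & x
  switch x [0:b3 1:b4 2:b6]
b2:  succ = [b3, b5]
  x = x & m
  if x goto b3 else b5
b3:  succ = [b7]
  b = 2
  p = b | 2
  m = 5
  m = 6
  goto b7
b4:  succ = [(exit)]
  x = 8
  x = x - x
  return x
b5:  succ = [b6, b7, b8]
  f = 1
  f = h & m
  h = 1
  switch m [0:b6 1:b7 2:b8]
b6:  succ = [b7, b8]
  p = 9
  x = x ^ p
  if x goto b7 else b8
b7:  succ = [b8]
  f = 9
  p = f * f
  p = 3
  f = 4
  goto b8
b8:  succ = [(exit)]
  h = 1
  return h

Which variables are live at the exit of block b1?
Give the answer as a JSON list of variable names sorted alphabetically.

Answer: ["x"]

Working:
Per-block:
  b0: def={h,m,x} ue=∅
  b1: def={x} ue={x}
  b2: def={x} ue={m,x}
  b3: def={b,m,p} ue=∅
  b4: def={x} ue=∅
  b5: def={f,h} ue={h,m}
  b6: def={p,x} ue={x}
  b7: def={f,p} ue=∅
  b8: def={h} ue=∅

Backward fixpoint:
  b0 li=∅ lo={h,m,x}
  b1 li={x} lo={x}
  b2 li={h,m,x} lo={h,m,x}
  b3 li=∅ lo=∅
  b4 li=∅ lo=∅
  b5 li={h,m,x} lo={x}
  b6 li={x} lo=∅
  b7 li=∅ lo=∅
  b8 li=∅ lo=∅

live-out(b1) = ["x"]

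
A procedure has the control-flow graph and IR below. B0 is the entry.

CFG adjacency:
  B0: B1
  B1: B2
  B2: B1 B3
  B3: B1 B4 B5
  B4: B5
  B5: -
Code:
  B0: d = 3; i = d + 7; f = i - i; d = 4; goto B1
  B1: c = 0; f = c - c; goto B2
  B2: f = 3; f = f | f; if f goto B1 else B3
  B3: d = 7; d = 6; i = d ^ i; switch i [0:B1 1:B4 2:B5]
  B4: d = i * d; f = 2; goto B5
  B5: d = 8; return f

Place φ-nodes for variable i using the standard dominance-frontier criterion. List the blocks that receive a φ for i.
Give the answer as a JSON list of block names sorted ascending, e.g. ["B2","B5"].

idom tree: B1←B0 B2←B1 B3←B2 B4←B3 B5←B3
Dom at joins:
  B1: preds {B0,B2,B3}: {B0} ∩ {B0,B1,B2} ∩ {B0,B1,B2,B3} = {B0}; idom=B0
  B5: preds {B3,B4}: {B0,B1,B2,B3} ∩ {B0,B1,B2,B3,B4} = {B0,B1,B2,B3}; idom=B3

DF walk-up:
  B1←B0: walk · to B0
  B1←B2: walk B2→B1 to B0
  B1←B3: walk B3→B2→B1 to B0
  B5←B3: walk · to B3
  B5←B4: walk B4 to B3
  B0 → ∅
  B1 → {B1}
  B2 → {B1}
  B3 → {B1}
  B4 → {B5}
  B5 → ∅

φ for i: defs {B0,B3}
  DF⁺ = {B1}

Answer: ["B1"]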